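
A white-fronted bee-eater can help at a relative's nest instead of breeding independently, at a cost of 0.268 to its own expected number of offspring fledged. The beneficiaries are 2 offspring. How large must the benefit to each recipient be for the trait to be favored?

0.268

r to an offspring = 1/2 (one parent–offspring link: r = (1/2)^1 = 1/2).
Hamilton's rule with n recipients of equal r: n·r·B > C, so B > C/(n·r) = 0.268/(2·0.5) = 0.268.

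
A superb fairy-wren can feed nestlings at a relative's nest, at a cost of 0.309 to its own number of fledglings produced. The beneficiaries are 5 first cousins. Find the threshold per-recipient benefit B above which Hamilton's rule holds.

r to a first cousin = 0.125 (first cousins share one grandparent pair — two paths of length 4: r = 2·(1/2)^4 = 1/8).
Hamilton's rule with n recipients of equal r: n·r·B > C, so B > C/(n·r) = 0.309/(5·0.125) = 0.4944.

0.4944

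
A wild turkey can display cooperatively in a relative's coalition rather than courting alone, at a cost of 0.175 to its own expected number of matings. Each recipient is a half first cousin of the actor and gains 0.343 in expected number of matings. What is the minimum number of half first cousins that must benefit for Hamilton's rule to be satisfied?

9

r to a half first cousin = 0.0625 (half first cousins share one grandparent — one path of length 4: r = (1/2)^4 = 1/16).
Hamilton's rule: n·r·B > C  ⇒  n > C/(r·B) = 0.175/(0.0625·0.343) = 8.163.
The smallest integer exceeding 8.163 is 9.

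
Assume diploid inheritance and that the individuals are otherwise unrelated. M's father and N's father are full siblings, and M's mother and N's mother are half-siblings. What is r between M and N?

0.1875

With two independent routes of shared ancestry, r is the sum of the two contributions.
M and N are related in two ways: first cousins through their fathers (r = 1/8) and half first cousins through their mothers (r = 1/16).
r = 1/8 + 1/16 = 3/16 = 0.1875.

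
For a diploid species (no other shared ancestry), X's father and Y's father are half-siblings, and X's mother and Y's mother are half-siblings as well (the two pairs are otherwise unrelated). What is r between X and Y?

0.125

With two independent routes of shared ancestry, r is the sum of the two contributions.
X and Y are related in two ways: half first cousins through their fathers (r = 1/16) and half first cousins through their mothers (r = 1/16).
r = 1/16 + 1/16 = 0.125.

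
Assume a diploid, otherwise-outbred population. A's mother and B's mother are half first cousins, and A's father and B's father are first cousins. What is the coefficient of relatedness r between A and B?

0.046875

Relatedness sums over independent paths through distinct common ancestors.
A and B are related in two ways: half second cousins through their mothers (r = 1/64) and second cousins through their fathers (r = 1/32).
r = 1/64 + 1/32 = 0.046875.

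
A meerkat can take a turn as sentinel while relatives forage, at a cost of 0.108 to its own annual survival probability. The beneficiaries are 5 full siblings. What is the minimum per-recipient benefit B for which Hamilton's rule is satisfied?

r to a full sibling = 0.5 (full sibs share both parents — two paths of length 2: r = 2·(1/2)^2 = 1/2).
Hamilton's rule with n recipients of equal r: n·r·B > C, so B > C/(n·r) = 0.108/(5·0.5) = 0.0432.

0.0432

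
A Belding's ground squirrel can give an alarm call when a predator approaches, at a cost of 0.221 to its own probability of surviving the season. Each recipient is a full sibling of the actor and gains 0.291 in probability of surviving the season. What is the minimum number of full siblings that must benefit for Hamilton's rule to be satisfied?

r to a full sibling = 0.5 (full sibs share both parents — two paths of length 2: r = 2·(1/2)^2 = 1/2).
Hamilton's rule: n·r·B > C  ⇒  n > C/(r·B) = 0.221/(0.5·0.291) = 1.519.
The smallest integer exceeding 1.519 is 2.

2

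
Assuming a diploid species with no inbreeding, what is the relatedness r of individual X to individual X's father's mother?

0.25

Each parent–offspring link contributes a factor of 1/2, and independent paths through distinct common ancestors add.
Two parent–offspring links: r = (1/2)^2 = 1/4.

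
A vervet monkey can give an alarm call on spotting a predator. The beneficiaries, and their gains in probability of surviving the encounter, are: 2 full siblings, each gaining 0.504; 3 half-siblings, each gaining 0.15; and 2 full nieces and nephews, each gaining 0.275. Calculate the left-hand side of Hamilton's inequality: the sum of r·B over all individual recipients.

r to a full sibling = 1/2 (full sibs share both parents — two paths of length 2: r = 2·(1/2)^2 = 1/2).
r to a half-sibling = 0.25 (half-sibs share one parent — one path of length 2: r = (1/2)^2 = 1/4).
r to a full niece or nephew = 0.25 (full aunt/uncle↔niece/nephew: two paths of length 3 through the shared grandparent pair: r = 2·(1/2)^3 = 1/4).
Summing one r·B term per recipient: 2·0.5·0.504 + 3·0.25·0.15 + 2·0.25·0.275 = 0.754.

0.754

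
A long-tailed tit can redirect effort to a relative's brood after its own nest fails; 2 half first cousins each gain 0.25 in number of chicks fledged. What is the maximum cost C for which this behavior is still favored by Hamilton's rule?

r to a half first cousin = 0.0625 (half first cousins share one grandparent — one path of length 4: r = (1/2)^4 = 1/16).
Hamilton's rule: n·r·B > C, so the trait is favored while C < n·r·B = 2·0.0625·0.25 = 0.03125.

0.03125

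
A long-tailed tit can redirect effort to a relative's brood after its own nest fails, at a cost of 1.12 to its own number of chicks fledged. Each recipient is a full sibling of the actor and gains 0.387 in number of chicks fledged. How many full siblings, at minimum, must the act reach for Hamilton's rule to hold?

r to a full sibling = 0.5 (full sibs share both parents — two paths of length 2: r = 2·(1/2)^2 = 1/2).
Hamilton's rule: n·r·B > C  ⇒  n > C/(r·B) = 1.12/(0.5·0.387) = 5.788.
The smallest integer exceeding 5.788 is 6.

6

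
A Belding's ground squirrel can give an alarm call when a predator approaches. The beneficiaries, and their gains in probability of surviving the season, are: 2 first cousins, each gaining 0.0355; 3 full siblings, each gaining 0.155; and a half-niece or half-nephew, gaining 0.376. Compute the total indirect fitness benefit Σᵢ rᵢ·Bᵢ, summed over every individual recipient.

r to a first cousin = 1/8 (first cousins share one grandparent pair — two paths of length 4: r = 2·(1/2)^4 = 1/8).
r to a full sibling = 1/2 (full sibs share both parents — two paths of length 2: r = 2·(1/2)^2 = 1/2).
r to a half-niece or half-nephew = 1/8 (half-aunt/uncle↔niece/nephew: one path of length 3: r = (1/2)^3 = 1/8).
Summing one r·B term per recipient: 2·0.125·0.0355 + 3·0.5·0.155 + 1·0.125·0.376 = 0.288375.

0.288375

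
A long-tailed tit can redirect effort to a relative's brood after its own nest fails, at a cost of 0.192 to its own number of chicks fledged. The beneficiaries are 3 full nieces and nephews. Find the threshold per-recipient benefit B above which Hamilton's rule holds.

0.256

r to a full niece or nephew = 1/4 (full aunt/uncle↔niece/nephew: two paths of length 3 through the shared grandparent pair: r = 2·(1/2)^3 = 1/4).
Hamilton's rule with n recipients of equal r: n·r·B > C, so B > C/(n·r) = 0.192/(3·0.25) = 0.256.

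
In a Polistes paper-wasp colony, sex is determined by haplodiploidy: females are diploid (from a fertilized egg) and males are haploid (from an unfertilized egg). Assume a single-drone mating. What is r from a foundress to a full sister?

Haplodiploid full sisters inherit their father's entire haploid genome identically (contributing 1/2) and on average half of their mother's contribution (1/2 · 1/2 = 1/4); r = 1/2 + 1/4 = 3/4.

0.75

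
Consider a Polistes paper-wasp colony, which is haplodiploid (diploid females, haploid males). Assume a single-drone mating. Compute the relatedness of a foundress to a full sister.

0.75

Haplodiploid full sisters inherit their father's entire haploid genome identically (contributing 1/2) and on average half of their mother's contribution (1/2 · 1/2 = 1/4); r = 1/2 + 1/4 = 3/4.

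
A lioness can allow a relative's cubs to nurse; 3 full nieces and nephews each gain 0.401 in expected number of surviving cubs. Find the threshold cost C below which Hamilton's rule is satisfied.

r to a full niece or nephew = 0.25 (full aunt/uncle↔niece/nephew: two paths of length 3 through the shared grandparent pair: r = 2·(1/2)^3 = 1/4).
Hamilton's rule: n·r·B > C, so the trait is favored while C < n·r·B = 3·0.25·0.401 = 0.30075.

0.30075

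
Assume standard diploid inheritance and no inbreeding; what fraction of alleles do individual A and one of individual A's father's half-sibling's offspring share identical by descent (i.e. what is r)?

Each parent–offspring link contributes a factor of 1/2, and independent paths through distinct common ancestors add.
Half first cousins share one grandparent — one path of length 4: r = (1/2)^4 = 1/16.

0.0625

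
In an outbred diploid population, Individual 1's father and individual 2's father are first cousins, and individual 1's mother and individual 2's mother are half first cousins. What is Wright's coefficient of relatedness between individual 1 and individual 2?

0.046875

With two independent routes of shared ancestry, r is the sum of the two contributions.
Individual 1 and individual 2 are related in two ways: second cousins through their fathers (r = 1/32) and half second cousins through their mothers (r = 1/64).
r = 1/32 + 1/64 = 3/64 = 0.046875.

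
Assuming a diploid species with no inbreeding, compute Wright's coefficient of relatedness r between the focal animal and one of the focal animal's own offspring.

0.5

Each parent–offspring link contributes a factor of 1/2, and independent paths through distinct common ancestors add.
One parent–offspring link: r = (1/2)^1 = 1/2.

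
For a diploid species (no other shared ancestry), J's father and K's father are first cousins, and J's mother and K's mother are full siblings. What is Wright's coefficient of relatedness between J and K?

0.15625

With two independent routes of shared ancestry, r is the sum of the two contributions.
J and K are related in two ways: second cousins through their fathers (r = 1/32) and first cousins through their mothers (r = 1/8).
r = 1/32 + 1/8 = 5/32 = 0.15625.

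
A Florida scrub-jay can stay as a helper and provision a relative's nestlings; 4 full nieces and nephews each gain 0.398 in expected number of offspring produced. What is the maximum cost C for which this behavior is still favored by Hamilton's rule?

r to a full niece or nephew = 0.25 (full aunt/uncle↔niece/nephew: two paths of length 3 through the shared grandparent pair: r = 2·(1/2)^3 = 1/4).
Hamilton's rule: n·r·B > C, so the trait is favored while C < n·r·B = 4·0.25·0.398 = 0.398.

0.398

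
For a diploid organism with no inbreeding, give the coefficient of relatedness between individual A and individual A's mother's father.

Each parent–offspring link contributes a factor of 1/2, and independent paths through distinct common ancestors add.
Two parent–offspring links: r = (1/2)^2 = 1/4.

0.25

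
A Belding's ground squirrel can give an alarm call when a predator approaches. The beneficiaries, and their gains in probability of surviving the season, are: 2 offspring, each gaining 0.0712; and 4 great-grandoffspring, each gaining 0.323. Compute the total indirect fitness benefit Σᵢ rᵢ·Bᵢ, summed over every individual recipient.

0.2327

r to an offspring = 1/2 (one parent–offspring link: r = (1/2)^1 = 1/2).
r to a great-grandoffspring = 1/8 (three parent–offspring links: r = (1/2)^3 = 1/8).
Summing one r·B term per recipient: 2·0.5·0.0712 + 4·0.125·0.323 = 0.2327.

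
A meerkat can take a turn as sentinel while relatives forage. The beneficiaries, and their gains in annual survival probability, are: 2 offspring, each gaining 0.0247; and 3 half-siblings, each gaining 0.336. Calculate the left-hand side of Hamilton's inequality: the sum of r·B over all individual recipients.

0.2767

r to an offspring = 0.5 (one parent–offspring link: r = (1/2)^1 = 1/2).
r to a half-sibling = 0.25 (half-sibs share one parent — one path of length 2: r = (1/2)^2 = 1/4).
Summing one r·B term per recipient: 2·0.5·0.0247 + 3·0.25·0.336 = 0.2767.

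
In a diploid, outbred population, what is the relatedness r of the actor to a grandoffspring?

0.25

Each parent–offspring link contributes a factor of 1/2, and independent paths through distinct common ancestors add.
Two parent–offspring links: r = (1/2)^2 = 1/4.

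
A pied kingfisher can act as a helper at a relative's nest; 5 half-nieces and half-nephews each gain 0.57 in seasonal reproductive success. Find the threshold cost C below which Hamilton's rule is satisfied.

0.35625

r to a half-niece or half-nephew = 0.125 (half-aunt/uncle↔niece/nephew: one path of length 3: r = (1/2)^3 = 1/8).
Hamilton's rule: n·r·B > C, so the trait is favored while C < n·r·B = 5·0.125·0.57 = 0.35625.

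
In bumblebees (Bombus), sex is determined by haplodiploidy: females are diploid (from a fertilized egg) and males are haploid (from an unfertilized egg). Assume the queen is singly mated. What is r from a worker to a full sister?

0.75

Haplodiploid full sisters inherit their father's entire haploid genome identically (contributing 1/2) and on average half of their mother's contribution (1/2 · 1/2 = 1/4); r = 1/2 + 1/4 = 3/4.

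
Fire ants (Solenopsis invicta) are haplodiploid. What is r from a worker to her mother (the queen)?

0.5

One meiotic link between diploid queen and diploid daughter: r = 1/2.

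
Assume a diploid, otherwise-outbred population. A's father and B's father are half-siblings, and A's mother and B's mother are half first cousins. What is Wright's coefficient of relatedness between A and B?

With two independent routes of shared ancestry, r is the sum of the two contributions.
A and B are related in two ways: half first cousins through their fathers (r = 1/16) and half second cousins through their mothers (r = 1/64).
r = 1/16 + 1/64 = 5/64 = 0.078125.

0.078125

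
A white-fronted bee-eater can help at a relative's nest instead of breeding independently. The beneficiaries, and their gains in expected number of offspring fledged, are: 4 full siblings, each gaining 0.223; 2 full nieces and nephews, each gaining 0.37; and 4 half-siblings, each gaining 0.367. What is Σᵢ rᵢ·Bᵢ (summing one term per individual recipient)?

r to a full sibling = 0.5 (full sibs share both parents — two paths of length 2: r = 2·(1/2)^2 = 1/2).
r to a full niece or nephew = 1/4 (full aunt/uncle↔niece/nephew: two paths of length 3 through the shared grandparent pair: r = 2·(1/2)^3 = 1/4).
r to a half-sibling = 0.25 (half-sibs share one parent — one path of length 2: r = (1/2)^2 = 1/4).
Summing one r·B term per recipient: 4·0.5·0.223 + 2·0.25·0.37 + 4·0.25·0.367 = 0.998.

0.998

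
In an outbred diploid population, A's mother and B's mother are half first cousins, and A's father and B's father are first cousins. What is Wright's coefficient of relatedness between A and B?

0.046875

Wright's path rule: contributions from independent ancestry routes add.
A and B are related in two ways: half second cousins through their mothers (r = 1/64) and second cousins through their fathers (r = 1/32).
r = 1/64 + 1/32 = 0.046875.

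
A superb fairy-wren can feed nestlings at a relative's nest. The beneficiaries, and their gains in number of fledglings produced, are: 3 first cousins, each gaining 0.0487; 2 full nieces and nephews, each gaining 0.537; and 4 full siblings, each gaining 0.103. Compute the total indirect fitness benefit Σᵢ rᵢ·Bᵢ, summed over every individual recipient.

r to a first cousin = 0.125 (first cousins share one grandparent pair — two paths of length 4: r = 2·(1/2)^4 = 1/8).
r to a full niece or nephew = 0.25 (full aunt/uncle↔niece/nephew: two paths of length 3 through the shared grandparent pair: r = 2·(1/2)^3 = 1/4).
r to a full sibling = 1/2 (full sibs share both parents — two paths of length 2: r = 2·(1/2)^2 = 1/2).
Summing one r·B term per recipient: 3·0.125·0.0487 + 2·0.25·0.537 + 4·0.5·0.103 = 0.4927625.

0.4927625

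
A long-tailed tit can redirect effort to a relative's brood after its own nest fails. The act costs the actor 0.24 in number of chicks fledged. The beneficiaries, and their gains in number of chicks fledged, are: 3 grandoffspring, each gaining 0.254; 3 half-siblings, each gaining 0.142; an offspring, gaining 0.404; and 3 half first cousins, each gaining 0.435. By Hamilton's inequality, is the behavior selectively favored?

Hamilton's rule: the trait is favored when the sum of r·B over every recipient exceeds the actor's cost C.
r to a grandoffspring = 1/4 (two parent–offspring links: r = (1/2)^2 = 1/4).
r to a half-sibling = 0.25 (half-sibs share one parent — one path of length 2: r = (1/2)^2 = 1/4).
r to an offspring = 0.5 (one parent–offspring link: r = (1/2)^1 = 1/2).
r to a half first cousin = 0.0625 (half first cousins share one grandparent — one path of length 4: r = (1/2)^4 = 1/16).
Summing one r·B term per recipient: 3·0.25·0.254 + 3·0.25·0.142 + 1·0.5·0.404 + 3·0.0625·0.435 = 0.5805625.
0.5805625 > 0.24: the indirect benefit exceeds the cost.

Yes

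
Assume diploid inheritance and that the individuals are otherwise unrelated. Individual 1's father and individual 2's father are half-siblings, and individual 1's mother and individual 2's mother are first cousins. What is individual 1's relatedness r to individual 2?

Relatedness sums over independent paths through distinct common ancestors.
Individual 1 and individual 2 are related in two ways: half first cousins through their fathers (r = 1/16) and second cousins through their mothers (r = 1/32).
r = 1/16 + 1/32 = 3/32 = 0.09375.

0.09375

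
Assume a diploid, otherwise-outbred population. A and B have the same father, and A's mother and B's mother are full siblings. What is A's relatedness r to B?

0.375

Wright's path rule: contributions from independent ancestry routes add.
A and B are related in two ways: half-sibs through their shared father (r = 1/4) and first cousins through their mothers (r = 1/8).
r = 1/4 + 1/8 = 0.375.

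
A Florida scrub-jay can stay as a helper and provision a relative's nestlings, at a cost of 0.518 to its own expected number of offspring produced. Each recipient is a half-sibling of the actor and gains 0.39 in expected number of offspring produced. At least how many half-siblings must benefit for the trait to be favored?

6

r to a half-sibling = 1/4 (half-sibs share one parent — one path of length 2: r = (1/2)^2 = 1/4).
Hamilton's rule: n·r·B > C  ⇒  n > C/(r·B) = 0.518/(0.25·0.39) = 5.313.
The smallest integer exceeding 5.313 is 6.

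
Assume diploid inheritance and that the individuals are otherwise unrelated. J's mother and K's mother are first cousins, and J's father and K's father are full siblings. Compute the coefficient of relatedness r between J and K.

0.15625

Relatedness sums over independent paths through distinct common ancestors.
J and K are related in two ways: second cousins through their mothers (r = 1/32) and first cousins through their fathers (r = 1/8).
r = 1/32 + 1/8 = 0.15625.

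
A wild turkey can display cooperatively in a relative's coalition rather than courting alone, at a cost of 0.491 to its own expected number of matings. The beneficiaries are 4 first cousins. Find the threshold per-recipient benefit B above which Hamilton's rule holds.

r to a first cousin = 0.125 (first cousins share one grandparent pair — two paths of length 4: r = 2·(1/2)^4 = 1/8).
Hamilton's rule with n recipients of equal r: n·r·B > C, so B > C/(n·r) = 0.491/(4·0.125) = 0.982.

0.982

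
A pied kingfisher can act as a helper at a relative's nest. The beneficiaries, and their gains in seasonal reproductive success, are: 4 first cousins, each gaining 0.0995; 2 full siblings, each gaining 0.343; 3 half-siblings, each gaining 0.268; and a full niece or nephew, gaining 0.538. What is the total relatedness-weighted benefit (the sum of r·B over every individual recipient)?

r to a first cousin = 0.125 (first cousins share one grandparent pair — two paths of length 4: r = 2·(1/2)^4 = 1/8).
r to a full sibling = 0.5 (full sibs share both parents — two paths of length 2: r = 2·(1/2)^2 = 1/2).
r to a half-sibling = 1/4 (half-sibs share one parent — one path of length 2: r = (1/2)^2 = 1/4).
r to a full niece or nephew = 0.25 (full aunt/uncle↔niece/nephew: two paths of length 3 through the shared grandparent pair: r = 2·(1/2)^3 = 1/4).
Summing one r·B term per recipient: 4·0.125·0.0995 + 2·0.5·0.343 + 3·0.25·0.268 + 1·0.25·0.538 = 0.72825.

0.72825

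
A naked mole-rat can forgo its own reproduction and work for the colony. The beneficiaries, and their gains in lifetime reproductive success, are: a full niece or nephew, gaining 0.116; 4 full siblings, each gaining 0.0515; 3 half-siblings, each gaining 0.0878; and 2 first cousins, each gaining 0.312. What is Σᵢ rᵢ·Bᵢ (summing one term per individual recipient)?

r to a full niece or nephew = 0.25 (full aunt/uncle↔niece/nephew: two paths of length 3 through the shared grandparent pair: r = 2·(1/2)^3 = 1/4).
r to a full sibling = 0.5 (full sibs share both parents — two paths of length 2: r = 2·(1/2)^2 = 1/2).
r to a half-sibling = 1/4 (half-sibs share one parent — one path of length 2: r = (1/2)^2 = 1/4).
r to a first cousin = 1/8 (first cousins share one grandparent pair — two paths of length 4: r = 2·(1/2)^4 = 1/8).
Summing one r·B term per recipient: 1·0.25·0.116 + 4·0.5·0.0515 + 3·0.25·0.0878 + 2·0.125·0.312 = 0.27585.

0.27585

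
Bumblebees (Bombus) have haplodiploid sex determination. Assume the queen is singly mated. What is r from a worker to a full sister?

Haplodiploid full sisters inherit their father's entire haploid genome identically (contributing 1/2) and on average half of their mother's contribution (1/2 · 1/2 = 1/4); r = 1/2 + 1/4 = 3/4.

0.75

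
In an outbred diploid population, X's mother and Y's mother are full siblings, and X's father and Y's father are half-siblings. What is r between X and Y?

0.1875

With two independent routes of shared ancestry, r is the sum of the two contributions.
X and Y are related in two ways: first cousins through their mothers (r = 1/8) and half first cousins through their fathers (r = 1/16).
r = 1/8 + 1/16 = 3/16 = 0.1875.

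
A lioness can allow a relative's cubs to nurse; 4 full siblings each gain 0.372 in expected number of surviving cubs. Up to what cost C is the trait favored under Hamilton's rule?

0.744

r to a full sibling = 0.5 (full sibs share both parents — two paths of length 2: r = 2·(1/2)^2 = 1/2).
Hamilton's rule: n·r·B > C, so the trait is favored while C < n·r·B = 4·0.5·0.372 = 0.744.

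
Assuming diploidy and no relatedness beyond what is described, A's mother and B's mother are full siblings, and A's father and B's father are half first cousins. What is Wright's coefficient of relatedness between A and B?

Wright's path rule: contributions from independent ancestry routes add.
A and B are related in two ways: first cousins through their mothers (r = 1/8) and half second cousins through their fathers (r = 1/64).
r = 1/8 + 1/64 = 9/64 = 0.140625.

0.140625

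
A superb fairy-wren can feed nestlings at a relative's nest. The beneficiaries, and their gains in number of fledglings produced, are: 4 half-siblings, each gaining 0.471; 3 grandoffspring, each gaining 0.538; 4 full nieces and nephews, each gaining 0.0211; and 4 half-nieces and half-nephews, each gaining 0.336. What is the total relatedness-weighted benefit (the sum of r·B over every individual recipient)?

1.0636

r to a half-sibling = 1/4 (half-sibs share one parent — one path of length 2: r = (1/2)^2 = 1/4).
r to a grandoffspring = 1/4 (two parent–offspring links: r = (1/2)^2 = 1/4).
r to a full niece or nephew = 1/4 (full aunt/uncle↔niece/nephew: two paths of length 3 through the shared grandparent pair: r = 2·(1/2)^3 = 1/4).
r to a half-niece or half-nephew = 1/8 (half-aunt/uncle↔niece/nephew: one path of length 3: r = (1/2)^3 = 1/8).
Summing one r·B term per recipient: 4·0.25·0.471 + 3·0.25·0.538 + 4·0.25·0.0211 + 4·0.125·0.336 = 1.0636.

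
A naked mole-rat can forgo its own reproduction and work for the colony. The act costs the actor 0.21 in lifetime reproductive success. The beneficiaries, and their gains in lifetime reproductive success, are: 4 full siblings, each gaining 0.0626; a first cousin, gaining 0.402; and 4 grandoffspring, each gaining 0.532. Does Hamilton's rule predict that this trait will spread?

Hamilton's rule: the trait is favored when the sum of r·B over every recipient exceeds the actor's cost C.
r to a full sibling = 1/2 (full sibs share both parents — two paths of length 2: r = 2·(1/2)^2 = 1/2).
r to a first cousin = 0.125 (first cousins share one grandparent pair — two paths of length 4: r = 2·(1/2)^4 = 1/8).
r to a grandoffspring = 0.25 (two parent–offspring links: r = (1/2)^2 = 1/4).
Summing one r·B term per recipient: 4·0.5·0.0626 + 1·0.125·0.402 + 4·0.25·0.532 = 0.70745.
0.70745 > 0.21: the indirect benefit exceeds the cost.

Yes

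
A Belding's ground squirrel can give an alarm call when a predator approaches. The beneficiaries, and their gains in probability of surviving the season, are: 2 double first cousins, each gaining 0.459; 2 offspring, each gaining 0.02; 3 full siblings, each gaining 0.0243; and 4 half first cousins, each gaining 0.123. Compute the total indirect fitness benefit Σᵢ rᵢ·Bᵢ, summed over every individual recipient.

0.3167

r to a double first cousin = 1/4 (double first cousins share both grandparent pairs — four paths of length 4: r = 4·(1/2)^4 = 1/4).
r to an offspring = 1/2 (one parent–offspring link: r = (1/2)^1 = 1/2).
r to a full sibling = 0.5 (full sibs share both parents — two paths of length 2: r = 2·(1/2)^2 = 1/2).
r to a half first cousin = 1/16 (half first cousins share one grandparent — one path of length 4: r = (1/2)^4 = 1/16).
Summing one r·B term per recipient: 2·0.25·0.459 + 2·0.5·0.02 + 3·0.5·0.0243 + 4·0.0625·0.123 = 0.3167.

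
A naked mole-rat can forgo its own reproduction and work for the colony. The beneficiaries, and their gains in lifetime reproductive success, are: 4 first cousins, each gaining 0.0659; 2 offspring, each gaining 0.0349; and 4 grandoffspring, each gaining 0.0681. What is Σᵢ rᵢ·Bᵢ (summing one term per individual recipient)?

r to a first cousin = 1/8 (first cousins share one grandparent pair — two paths of length 4: r = 2·(1/2)^4 = 1/8).
r to an offspring = 1/2 (one parent–offspring link: r = (1/2)^1 = 1/2).
r to a grandoffspring = 1/4 (two parent–offspring links: r = (1/2)^2 = 1/4).
Summing one r·B term per recipient: 4·0.125·0.0659 + 2·0.5·0.0349 + 4·0.25·0.0681 = 0.13595.

0.13595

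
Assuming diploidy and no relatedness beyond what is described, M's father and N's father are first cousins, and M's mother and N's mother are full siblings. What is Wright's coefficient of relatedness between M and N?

0.15625

Relatedness sums over independent paths through distinct common ancestors.
M and N are related in two ways: second cousins through their fathers (r = 1/32) and first cousins through their mothers (r = 1/8).
r = 1/32 + 1/8 = 0.15625.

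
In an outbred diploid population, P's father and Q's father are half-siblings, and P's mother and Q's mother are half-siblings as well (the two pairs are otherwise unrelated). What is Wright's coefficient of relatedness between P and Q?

With two independent routes of shared ancestry, r is the sum of the two contributions.
P and Q are related in two ways: half first cousins through their fathers (r = 1/16) and half first cousins through their mothers (r = 1/16).
r = 1/16 + 1/16 = 1/8 = 0.125.

0.125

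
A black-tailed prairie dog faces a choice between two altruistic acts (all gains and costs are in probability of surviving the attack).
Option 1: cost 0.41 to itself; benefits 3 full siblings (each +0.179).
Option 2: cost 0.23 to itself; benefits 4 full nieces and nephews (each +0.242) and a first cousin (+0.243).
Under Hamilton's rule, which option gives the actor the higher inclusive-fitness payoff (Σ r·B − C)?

Option 1: r to a full sibling = 0.5.
Option 1: Σ r·B − C = (3·0.5·0.179) − 0.41 = -0.1415.
Option 2: r to a full niece or nephew = 0.25.
Option 2: r to a first cousin = 0.125.
Option 2: Σ r·B − C = (4·0.25·0.242 + 1·0.125·0.243) − 0.23 = 0.042375.
Option 2 has the higher net inclusive-fitness payoff.

Option 2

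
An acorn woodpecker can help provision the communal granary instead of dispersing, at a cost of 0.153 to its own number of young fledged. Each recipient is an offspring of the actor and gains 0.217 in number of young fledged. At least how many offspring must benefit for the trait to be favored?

r to an offspring = 1/2 (one parent–offspring link: r = (1/2)^1 = 1/2).
Hamilton's rule: n·r·B > C  ⇒  n > C/(r·B) = 0.153/(0.5·0.217) = 1.41.
The smallest integer exceeding 1.41 is 2.

2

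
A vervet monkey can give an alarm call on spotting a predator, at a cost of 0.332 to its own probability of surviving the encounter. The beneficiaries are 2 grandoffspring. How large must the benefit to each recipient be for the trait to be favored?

r to a grandoffspring = 1/4 (two parent–offspring links: r = (1/2)^2 = 1/4).
Hamilton's rule with n recipients of equal r: n·r·B > C, so B > C/(n·r) = 0.332/(2·0.25) = 0.664.

0.664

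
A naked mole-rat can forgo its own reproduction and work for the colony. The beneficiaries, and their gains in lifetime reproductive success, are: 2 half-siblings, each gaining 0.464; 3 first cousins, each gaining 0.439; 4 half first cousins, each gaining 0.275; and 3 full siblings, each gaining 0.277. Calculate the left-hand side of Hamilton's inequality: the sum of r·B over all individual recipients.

r to a half-sibling = 0.25 (half-sibs share one parent — one path of length 2: r = (1/2)^2 = 1/4).
r to a first cousin = 0.125 (first cousins share one grandparent pair — two paths of length 4: r = 2·(1/2)^4 = 1/8).
r to a half first cousin = 0.0625 (half first cousins share one grandparent — one path of length 4: r = (1/2)^4 = 1/16).
r to a full sibling = 1/2 (full sibs share both parents — two paths of length 2: r = 2·(1/2)^2 = 1/2).
Summing one r·B term per recipient: 2·0.25·0.464 + 3·0.125·0.439 + 4·0.0625·0.275 + 3·0.5·0.277 = 0.880875.

0.880875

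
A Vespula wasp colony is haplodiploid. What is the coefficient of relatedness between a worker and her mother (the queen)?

0.5

One meiotic link between diploid queen and diploid daughter: r = 1/2.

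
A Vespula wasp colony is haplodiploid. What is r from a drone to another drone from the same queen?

0.5

Haploid brothers each carry a random half of the queen's diploid genome, so on average they share half: r = 1/2.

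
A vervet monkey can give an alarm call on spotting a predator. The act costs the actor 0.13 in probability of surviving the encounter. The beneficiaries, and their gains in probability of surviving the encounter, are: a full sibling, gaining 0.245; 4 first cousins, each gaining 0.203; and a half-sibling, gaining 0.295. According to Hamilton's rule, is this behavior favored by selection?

Yes

Hamilton's rule: the trait is favored when the sum of r·B over every recipient exceeds the actor's cost C.
r to a full sibling = 0.5 (full sibs share both parents — two paths of length 2: r = 2·(1/2)^2 = 1/2).
r to a first cousin = 0.125 (first cousins share one grandparent pair — two paths of length 4: r = 2·(1/2)^4 = 1/8).
r to a half-sibling = 1/4 (half-sibs share one parent — one path of length 2: r = (1/2)^2 = 1/4).
Summing one r·B term per recipient: 1·0.5·0.245 + 4·0.125·0.203 + 1·0.25·0.295 = 0.29775.
0.29775 > 0.13: the indirect benefit exceeds the cost.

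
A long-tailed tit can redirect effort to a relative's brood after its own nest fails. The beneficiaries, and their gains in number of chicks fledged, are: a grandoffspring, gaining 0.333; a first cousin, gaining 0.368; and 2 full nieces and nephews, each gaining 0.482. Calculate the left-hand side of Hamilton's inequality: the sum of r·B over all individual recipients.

r to a grandoffspring = 1/4 (two parent–offspring links: r = (1/2)^2 = 1/4).
r to a first cousin = 1/8 (first cousins share one grandparent pair — two paths of length 4: r = 2·(1/2)^4 = 1/8).
r to a full niece or nephew = 1/4 (full aunt/uncle↔niece/nephew: two paths of length 3 through the shared grandparent pair: r = 2·(1/2)^3 = 1/4).
Summing one r·B term per recipient: 1·0.25·0.333 + 1·0.125·0.368 + 2·0.25·0.482 = 0.37025.

0.37025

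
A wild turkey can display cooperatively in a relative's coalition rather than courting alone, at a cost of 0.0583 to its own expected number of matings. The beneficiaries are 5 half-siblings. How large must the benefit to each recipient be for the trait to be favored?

0.0466

r to a half-sibling = 0.25 (half-sibs share one parent — one path of length 2: r = (1/2)^2 = 1/4).
Hamilton's rule with n recipients of equal r: n·r·B > C, so B > C/(n·r) = 0.0583/(5·0.25) = 0.0466.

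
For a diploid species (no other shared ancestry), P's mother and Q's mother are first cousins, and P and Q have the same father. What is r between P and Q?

With two independent routes of shared ancestry, r is the sum of the two contributions.
P and Q are related in two ways: second cousins through their mothers (r = 1/32) and half-sibs through their shared father (r = 1/4).
r = 1/32 + 1/4 = 9/32 = 0.28125.

0.28125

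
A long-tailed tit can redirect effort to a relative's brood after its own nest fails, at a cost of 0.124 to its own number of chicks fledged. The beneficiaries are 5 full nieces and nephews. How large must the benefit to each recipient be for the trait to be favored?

0.0992

r to a full niece or nephew = 0.25 (full aunt/uncle↔niece/nephew: two paths of length 3 through the shared grandparent pair: r = 2·(1/2)^3 = 1/4).
Hamilton's rule with n recipients of equal r: n·r·B > C, so B > C/(n·r) = 0.124/(5·0.25) = 0.0992.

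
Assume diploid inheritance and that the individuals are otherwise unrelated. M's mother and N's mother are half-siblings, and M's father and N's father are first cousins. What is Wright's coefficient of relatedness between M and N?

0.09375

Independent pedigree routes through distinct common ancestors add.
M and N are related in two ways: half first cousins through their mothers (r = 1/16) and second cousins through their fathers (r = 1/32).
r = 1/16 + 1/32 = 3/32 = 0.09375.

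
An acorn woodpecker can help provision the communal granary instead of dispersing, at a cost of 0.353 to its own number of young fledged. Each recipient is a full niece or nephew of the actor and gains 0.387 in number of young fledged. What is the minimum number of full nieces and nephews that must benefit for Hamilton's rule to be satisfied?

4

r to a full niece or nephew = 1/4 (full aunt/uncle↔niece/nephew: two paths of length 3 through the shared grandparent pair: r = 2·(1/2)^3 = 1/4).
Hamilton's rule: n·r·B > C  ⇒  n > C/(r·B) = 0.353/(0.25·0.387) = 3.649.
The smallest integer exceeding 3.649 is 4.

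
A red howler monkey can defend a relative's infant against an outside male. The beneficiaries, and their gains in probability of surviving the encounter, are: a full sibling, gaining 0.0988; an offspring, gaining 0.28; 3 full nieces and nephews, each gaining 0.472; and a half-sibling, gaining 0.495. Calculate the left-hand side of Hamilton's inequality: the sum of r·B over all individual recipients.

0.66715

r to a full sibling = 1/2 (full sibs share both parents — two paths of length 2: r = 2·(1/2)^2 = 1/2).
r to an offspring = 1/2 (one parent–offspring link: r = (1/2)^1 = 1/2).
r to a full niece or nephew = 1/4 (full aunt/uncle↔niece/nephew: two paths of length 3 through the shared grandparent pair: r = 2·(1/2)^3 = 1/4).
r to a half-sibling = 1/4 (half-sibs share one parent — one path of length 2: r = (1/2)^2 = 1/4).
Summing one r·B term per recipient: 1·0.5·0.0988 + 1·0.5·0.28 + 3·0.25·0.472 + 1·0.25·0.495 = 0.66715.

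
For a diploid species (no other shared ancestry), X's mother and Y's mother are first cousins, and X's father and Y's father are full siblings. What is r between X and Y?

0.15625

Wright's path rule: contributions from independent ancestry routes add.
X and Y are related in two ways: second cousins through their mothers (r = 1/32) and first cousins through their fathers (r = 1/8).
r = 1/32 + 1/8 = 0.15625.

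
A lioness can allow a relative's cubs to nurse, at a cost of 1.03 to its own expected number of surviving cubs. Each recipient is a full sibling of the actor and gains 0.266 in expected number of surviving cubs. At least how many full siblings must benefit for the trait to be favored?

8

r to a full sibling = 1/2 (full sibs share both parents — two paths of length 2: r = 2·(1/2)^2 = 1/2).
Hamilton's rule: n·r·B > C  ⇒  n > C/(r·B) = 1.03/(0.5·0.266) = 7.744.
The smallest integer exceeding 7.744 is 8.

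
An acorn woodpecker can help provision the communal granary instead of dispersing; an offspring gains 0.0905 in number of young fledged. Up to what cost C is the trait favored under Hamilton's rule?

0.04525

r to an offspring = 1/2 (one parent–offspring link: r = (1/2)^1 = 1/2).
Hamilton's rule: n·r·B > C, so the trait is favored while C < n·r·B = 1·0.5·0.0905 = 0.04525.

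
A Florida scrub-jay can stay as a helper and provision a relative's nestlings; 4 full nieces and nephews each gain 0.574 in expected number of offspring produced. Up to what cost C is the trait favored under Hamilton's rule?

0.574

r to a full niece or nephew = 1/4 (full aunt/uncle↔niece/nephew: two paths of length 3 through the shared grandparent pair: r = 2·(1/2)^3 = 1/4).
Hamilton's rule: n·r·B > C, so the trait is favored while C < n·r·B = 4·0.25·0.574 = 0.574.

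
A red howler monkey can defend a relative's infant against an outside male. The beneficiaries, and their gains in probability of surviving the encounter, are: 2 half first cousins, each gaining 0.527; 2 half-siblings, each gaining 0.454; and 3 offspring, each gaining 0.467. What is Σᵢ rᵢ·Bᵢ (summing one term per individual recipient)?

r to a half first cousin = 1/16 (half first cousins share one grandparent — one path of length 4: r = (1/2)^4 = 1/16).
r to a half-sibling = 0.25 (half-sibs share one parent — one path of length 2: r = (1/2)^2 = 1/4).
r to an offspring = 1/2 (one parent–offspring link: r = (1/2)^1 = 1/2).
Summing one r·B term per recipient: 2·0.0625·0.527 + 2·0.25·0.454 + 3·0.5·0.467 = 0.993375.

0.993375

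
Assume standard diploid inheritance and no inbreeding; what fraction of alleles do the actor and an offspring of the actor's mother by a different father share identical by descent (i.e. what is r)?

0.25

Each parent–offspring link contributes a factor of 1/2, and independent paths through distinct common ancestors add.
Half-sibs share one parent — one path of length 2: r = (1/2)^2 = 1/4.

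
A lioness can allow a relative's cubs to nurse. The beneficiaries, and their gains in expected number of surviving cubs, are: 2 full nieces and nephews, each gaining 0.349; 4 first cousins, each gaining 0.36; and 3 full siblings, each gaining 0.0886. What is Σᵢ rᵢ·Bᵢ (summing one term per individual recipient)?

r to a full niece or nephew = 1/4 (full aunt/uncle↔niece/nephew: two paths of length 3 through the shared grandparent pair: r = 2·(1/2)^3 = 1/4).
r to a first cousin = 1/8 (first cousins share one grandparent pair — two paths of length 4: r = 2·(1/2)^4 = 1/8).
r to a full sibling = 1/2 (full sibs share both parents — two paths of length 2: r = 2·(1/2)^2 = 1/2).
Summing one r·B term per recipient: 2·0.25·0.349 + 4·0.125·0.36 + 3·0.5·0.0886 = 0.4874.

0.4874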